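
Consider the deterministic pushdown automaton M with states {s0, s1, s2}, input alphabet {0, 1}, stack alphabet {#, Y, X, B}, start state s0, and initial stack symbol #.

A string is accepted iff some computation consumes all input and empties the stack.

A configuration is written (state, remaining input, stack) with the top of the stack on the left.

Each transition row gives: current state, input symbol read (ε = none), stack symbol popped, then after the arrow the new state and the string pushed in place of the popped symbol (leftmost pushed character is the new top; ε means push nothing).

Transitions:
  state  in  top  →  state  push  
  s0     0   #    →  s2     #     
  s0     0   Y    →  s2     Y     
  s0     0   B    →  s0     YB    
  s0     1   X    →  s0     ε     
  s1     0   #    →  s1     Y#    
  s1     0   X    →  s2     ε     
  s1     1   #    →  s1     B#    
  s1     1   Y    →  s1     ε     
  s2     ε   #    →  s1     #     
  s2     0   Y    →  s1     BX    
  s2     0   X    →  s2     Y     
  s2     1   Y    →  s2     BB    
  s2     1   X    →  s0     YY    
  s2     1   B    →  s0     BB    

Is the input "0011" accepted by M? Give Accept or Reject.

Reject

(s0, 0011, #)
  read 0, top #: go to s2, push # → (s2, 011, #)
  ε-move, top #: go to s1, push # → (s1, 011, #)
  read 0, top #: go to s1, push Y# → (s1, 11, Y#)
  read 1, top Y: go to s1, push ε → (s1, 1, #)
  read 1, top #: go to s1, push B# → (s1, ε, B#)
All input consumed; stack is B#, not empty, and no further ε-move applies.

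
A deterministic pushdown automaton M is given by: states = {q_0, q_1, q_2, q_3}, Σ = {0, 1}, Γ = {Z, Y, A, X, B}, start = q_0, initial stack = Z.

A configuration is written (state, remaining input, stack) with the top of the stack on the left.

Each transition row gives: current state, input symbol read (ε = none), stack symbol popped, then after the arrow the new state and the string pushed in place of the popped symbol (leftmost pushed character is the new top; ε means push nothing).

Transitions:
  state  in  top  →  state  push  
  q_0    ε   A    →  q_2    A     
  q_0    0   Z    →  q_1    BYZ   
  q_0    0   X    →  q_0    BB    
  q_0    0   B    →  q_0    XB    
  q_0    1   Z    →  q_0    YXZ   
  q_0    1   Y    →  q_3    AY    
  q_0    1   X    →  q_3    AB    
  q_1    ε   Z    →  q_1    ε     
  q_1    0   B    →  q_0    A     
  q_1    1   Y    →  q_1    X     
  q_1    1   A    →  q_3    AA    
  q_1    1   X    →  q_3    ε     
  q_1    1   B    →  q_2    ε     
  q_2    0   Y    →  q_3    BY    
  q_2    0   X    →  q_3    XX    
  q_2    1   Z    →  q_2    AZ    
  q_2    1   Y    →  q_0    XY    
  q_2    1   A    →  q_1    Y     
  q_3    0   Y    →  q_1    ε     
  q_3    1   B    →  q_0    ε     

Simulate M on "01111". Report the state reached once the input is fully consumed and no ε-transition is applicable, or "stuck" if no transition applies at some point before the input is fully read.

(q_0, 01111, Z)
  read 0, top Z: go to q_1, push BYZ → (q_1, 1111, BYZ)
  read 1, top B: go to q_2, push ε → (q_2, 111, YZ)
  read 1, top Y: go to q_0, push XY → (q_0, 11, XYZ)
  read 1, top X: go to q_3, push AB → (q_3, 1, ABYZ)
No transition for (q_3, 1, top A); M blocks with input 1 remaining.

stuck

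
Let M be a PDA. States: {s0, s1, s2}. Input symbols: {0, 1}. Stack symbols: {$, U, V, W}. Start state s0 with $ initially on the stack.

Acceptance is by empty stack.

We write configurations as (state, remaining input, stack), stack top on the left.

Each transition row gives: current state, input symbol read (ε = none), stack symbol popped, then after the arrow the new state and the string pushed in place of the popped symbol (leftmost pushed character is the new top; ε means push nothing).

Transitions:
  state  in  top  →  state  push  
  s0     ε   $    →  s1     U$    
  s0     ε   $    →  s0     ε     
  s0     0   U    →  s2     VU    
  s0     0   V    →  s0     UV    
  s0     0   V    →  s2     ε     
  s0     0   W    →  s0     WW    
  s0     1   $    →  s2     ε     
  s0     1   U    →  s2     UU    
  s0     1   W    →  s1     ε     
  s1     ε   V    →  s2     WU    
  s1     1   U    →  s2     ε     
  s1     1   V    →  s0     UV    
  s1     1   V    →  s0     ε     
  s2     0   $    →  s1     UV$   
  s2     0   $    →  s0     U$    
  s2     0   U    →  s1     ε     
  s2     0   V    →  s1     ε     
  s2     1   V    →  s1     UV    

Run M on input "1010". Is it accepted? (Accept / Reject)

Reject

No computation consumes all input and empties the stack.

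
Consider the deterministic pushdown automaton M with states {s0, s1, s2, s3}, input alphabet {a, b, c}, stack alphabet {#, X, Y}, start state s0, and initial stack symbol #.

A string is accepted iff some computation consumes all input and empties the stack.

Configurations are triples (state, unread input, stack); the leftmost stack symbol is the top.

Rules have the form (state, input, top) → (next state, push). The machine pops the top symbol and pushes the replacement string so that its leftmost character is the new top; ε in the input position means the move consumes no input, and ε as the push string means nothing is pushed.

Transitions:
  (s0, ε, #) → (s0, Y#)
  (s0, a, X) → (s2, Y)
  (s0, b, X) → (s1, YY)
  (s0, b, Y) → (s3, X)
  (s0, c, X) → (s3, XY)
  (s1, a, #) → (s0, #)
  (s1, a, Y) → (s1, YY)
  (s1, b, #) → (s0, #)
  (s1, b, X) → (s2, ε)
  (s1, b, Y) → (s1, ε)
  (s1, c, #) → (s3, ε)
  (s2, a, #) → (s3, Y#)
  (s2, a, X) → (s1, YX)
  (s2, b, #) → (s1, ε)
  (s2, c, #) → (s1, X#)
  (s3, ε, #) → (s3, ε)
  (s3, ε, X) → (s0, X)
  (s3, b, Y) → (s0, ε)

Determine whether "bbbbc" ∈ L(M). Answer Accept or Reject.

(s0, bbbbc, #) ⊢ (s0, bbbbc, Y#) ⊢ (s3, bbbc, X#) ⊢ (s0, bbbc, X#) ⊢ (s1, bbc, YY#) ⊢ (s1, bc, Y#) ⊢ (s1, c, #) ⊢ (s3, ε, ε)
All input consumed and the stack is empty.

Accept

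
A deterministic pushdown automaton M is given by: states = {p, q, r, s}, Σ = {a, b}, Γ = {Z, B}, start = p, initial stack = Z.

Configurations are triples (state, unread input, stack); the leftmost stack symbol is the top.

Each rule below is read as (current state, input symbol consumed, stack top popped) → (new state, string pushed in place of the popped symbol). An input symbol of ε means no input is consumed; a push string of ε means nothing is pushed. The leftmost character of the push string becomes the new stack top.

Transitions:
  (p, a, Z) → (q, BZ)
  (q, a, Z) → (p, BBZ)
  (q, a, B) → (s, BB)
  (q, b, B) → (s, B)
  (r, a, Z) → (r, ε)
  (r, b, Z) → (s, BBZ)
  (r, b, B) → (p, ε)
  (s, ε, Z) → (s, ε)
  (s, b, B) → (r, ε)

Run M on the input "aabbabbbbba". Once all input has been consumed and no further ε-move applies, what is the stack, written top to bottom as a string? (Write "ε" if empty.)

BZ

(p, aabbabbbbba, Z)
  read a, top Z: go to q, push BZ → (q, abbabbbbba, BZ)
  read a, top B: go to s, push BB → (s, bbabbbbba, BBZ)
  read b, top B: go to r, push ε → (r, babbbbba, BZ)
  read b, top B: go to p, push ε → (p, abbbbba, Z)
  read a, top Z: go to q, push BZ → (q, bbbbba, BZ)
  read b, top B: go to s, push B → (s, bbbba, BZ)
  read b, top B: go to r, push ε → (r, bbba, Z)
  read b, top Z: go to s, push BBZ → (s, bba, BBZ)
  read b, top B: go to r, push ε → (r, ba, BZ)
  read b, top B: go to p, push ε → (p, a, Z)
  read a, top Z: go to q, push BZ → (q, ε, BZ)
All input consumed in state q with stack BZ.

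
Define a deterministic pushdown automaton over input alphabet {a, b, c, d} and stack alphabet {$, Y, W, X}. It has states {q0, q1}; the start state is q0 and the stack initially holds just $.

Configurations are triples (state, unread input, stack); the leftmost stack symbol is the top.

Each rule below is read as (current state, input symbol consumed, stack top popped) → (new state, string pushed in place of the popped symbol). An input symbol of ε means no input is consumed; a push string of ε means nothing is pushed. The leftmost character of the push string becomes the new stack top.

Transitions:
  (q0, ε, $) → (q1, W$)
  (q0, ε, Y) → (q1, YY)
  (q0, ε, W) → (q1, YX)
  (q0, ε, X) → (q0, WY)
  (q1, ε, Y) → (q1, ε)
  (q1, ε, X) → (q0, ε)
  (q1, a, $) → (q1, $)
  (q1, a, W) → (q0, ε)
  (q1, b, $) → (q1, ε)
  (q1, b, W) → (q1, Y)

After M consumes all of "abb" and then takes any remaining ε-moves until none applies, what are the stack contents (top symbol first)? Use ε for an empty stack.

ε

(q0, abb, $) ⊢ (q1, abb, W$) ⊢ (q0, bb, $) ⊢ (q1, bb, W$) ⊢ (q1, b, Y$) ⊢ (q1, b, $) ⊢ (q1, ε, ε)
All input consumed in state q1 with stack ε.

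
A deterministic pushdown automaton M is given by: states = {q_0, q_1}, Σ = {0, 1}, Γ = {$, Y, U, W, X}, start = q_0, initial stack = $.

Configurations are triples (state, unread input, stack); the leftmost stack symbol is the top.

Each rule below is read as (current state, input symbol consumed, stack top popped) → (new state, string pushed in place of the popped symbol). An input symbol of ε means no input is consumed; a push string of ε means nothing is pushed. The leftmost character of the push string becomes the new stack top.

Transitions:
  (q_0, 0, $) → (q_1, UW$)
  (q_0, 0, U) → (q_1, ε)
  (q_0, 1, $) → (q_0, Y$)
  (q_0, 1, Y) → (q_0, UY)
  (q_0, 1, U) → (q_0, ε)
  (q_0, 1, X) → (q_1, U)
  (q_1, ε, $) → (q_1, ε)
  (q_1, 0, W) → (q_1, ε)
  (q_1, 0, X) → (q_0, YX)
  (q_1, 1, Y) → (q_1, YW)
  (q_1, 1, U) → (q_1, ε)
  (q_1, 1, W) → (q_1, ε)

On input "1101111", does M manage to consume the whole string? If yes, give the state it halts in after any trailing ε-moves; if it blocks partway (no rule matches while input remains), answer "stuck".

(q_0, 1101111, $) ⊢ (q_0, 101111, Y$) ⊢ (q_0, 01111, UY$) ⊢ (q_1, 1111, Y$) ⊢ (q_1, 111, YW$) ⊢ (q_1, 11, YWW$) ⊢ (q_1, 1, YWWW$) ⊢ (q_1, ε, YWWWW$)
All input consumed; M is in state q_1.

q_1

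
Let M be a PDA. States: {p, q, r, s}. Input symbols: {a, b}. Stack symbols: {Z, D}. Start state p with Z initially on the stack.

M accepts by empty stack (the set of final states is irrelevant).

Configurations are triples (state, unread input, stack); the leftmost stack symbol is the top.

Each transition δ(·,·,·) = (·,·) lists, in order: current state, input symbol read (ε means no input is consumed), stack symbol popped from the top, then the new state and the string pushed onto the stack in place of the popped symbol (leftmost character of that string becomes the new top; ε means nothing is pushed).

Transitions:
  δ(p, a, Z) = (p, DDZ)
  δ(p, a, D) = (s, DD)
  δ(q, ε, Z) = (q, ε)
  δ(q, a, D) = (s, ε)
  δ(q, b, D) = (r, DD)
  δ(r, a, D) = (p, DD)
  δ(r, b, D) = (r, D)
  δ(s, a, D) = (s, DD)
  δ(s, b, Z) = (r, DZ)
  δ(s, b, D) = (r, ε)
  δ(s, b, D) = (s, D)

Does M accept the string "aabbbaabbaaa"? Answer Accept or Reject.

Reject

No computation consumes all input and empties the stack.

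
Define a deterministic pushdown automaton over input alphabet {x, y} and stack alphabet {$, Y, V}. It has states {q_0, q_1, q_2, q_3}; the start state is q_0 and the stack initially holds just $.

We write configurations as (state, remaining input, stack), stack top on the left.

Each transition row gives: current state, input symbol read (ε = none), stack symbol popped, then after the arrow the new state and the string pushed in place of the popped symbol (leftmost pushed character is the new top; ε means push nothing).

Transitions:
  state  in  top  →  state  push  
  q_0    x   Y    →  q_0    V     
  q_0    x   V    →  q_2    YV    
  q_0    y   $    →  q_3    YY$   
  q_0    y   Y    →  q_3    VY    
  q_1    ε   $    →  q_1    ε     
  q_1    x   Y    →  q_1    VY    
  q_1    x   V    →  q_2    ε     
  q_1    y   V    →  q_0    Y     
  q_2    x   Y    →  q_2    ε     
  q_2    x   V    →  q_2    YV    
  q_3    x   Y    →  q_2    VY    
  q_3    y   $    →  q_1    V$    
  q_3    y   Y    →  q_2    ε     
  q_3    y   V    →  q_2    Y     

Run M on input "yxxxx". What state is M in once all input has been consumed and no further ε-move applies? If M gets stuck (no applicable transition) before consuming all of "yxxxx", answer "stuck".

q_2

(q_0, yxxxx, $)
  read y, top $: go to q_3, push YY$ → (q_3, xxxx, YY$)
  read x, top Y: go to q_2, push VY → (q_2, xxx, VYY$)
  read x, top V: go to q_2, push YV → (q_2, xx, YVYY$)
  read x, top Y: go to q_2, push ε → (q_2, x, VYY$)
  read x, top V: go to q_2, push YV → (q_2, ε, YVYY$)
All input consumed; M is in state q_2.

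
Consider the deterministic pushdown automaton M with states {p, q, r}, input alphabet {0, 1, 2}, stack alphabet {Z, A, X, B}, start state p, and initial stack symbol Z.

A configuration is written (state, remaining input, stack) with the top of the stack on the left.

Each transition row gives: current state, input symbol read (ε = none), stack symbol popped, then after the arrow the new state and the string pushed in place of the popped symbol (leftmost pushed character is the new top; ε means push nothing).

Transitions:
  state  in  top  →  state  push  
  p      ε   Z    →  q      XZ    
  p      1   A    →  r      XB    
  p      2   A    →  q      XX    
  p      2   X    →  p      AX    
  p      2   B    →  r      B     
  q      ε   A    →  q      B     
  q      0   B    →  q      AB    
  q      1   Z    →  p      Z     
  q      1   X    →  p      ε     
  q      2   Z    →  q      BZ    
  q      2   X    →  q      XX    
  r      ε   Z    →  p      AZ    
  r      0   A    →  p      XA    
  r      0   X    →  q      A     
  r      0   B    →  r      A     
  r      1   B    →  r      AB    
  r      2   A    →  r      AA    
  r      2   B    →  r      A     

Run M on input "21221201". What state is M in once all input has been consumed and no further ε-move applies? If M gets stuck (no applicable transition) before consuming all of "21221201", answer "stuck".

stuck

(p, 21221201, Z)
  ε-move, top Z: go to q, push XZ → (q, 21221201, XZ)
  read 2, top X: go to q, push XX → (q, 1221201, XXZ)
  read 1, top X: go to p, push ε → (p, 221201, XZ)
  read 2, top X: go to p, push AX → (p, 21201, AXZ)
  read 2, top A: go to q, push XX → (q, 1201, XXXZ)
  read 1, top X: go to p, push ε → (p, 201, XXZ)
  read 2, top X: go to p, push AX → (p, 01, AXXZ)
No transition for (p, 0, top A); M blocks with input 01 remaining.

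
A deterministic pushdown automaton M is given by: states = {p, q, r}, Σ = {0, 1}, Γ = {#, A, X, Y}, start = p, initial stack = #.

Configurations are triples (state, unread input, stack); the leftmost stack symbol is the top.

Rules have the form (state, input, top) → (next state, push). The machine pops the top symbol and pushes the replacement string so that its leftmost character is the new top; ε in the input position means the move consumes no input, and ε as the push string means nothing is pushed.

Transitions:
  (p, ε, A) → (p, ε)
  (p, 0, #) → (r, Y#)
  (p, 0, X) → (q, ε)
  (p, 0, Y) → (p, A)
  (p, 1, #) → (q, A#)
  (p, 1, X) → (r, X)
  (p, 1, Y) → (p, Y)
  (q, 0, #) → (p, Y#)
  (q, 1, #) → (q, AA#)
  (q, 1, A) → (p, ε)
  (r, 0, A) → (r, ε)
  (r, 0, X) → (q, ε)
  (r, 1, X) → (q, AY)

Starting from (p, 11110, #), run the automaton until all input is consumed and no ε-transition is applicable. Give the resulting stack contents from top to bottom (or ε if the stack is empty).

Y#

(p, 11110, #)
  read 1, top #: go to q, push A# → (q, 1110, A#)
  read 1, top A: go to p, push ε → (p, 110, #)
  read 1, top #: go to q, push A# → (q, 10, A#)
  read 1, top A: go to p, push ε → (p, 0, #)
  read 0, top #: go to r, push Y# → (r, ε, Y#)
All input consumed in state r with stack Y#.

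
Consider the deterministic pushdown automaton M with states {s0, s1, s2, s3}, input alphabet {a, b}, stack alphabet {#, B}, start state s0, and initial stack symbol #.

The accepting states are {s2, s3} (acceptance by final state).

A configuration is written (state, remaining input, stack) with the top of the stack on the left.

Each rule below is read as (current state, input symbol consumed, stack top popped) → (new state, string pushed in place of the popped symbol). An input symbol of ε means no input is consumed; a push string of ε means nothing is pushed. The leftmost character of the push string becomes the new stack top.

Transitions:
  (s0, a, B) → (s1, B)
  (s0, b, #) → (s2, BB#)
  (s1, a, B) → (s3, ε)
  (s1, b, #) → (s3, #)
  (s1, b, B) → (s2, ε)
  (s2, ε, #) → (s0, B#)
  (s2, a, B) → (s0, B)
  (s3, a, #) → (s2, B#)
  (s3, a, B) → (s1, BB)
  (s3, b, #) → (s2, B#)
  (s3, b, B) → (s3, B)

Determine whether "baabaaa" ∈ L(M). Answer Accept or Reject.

Accept

(s0, baabaaa, #) ⊢ (s2, aabaaa, BB#) ⊢ (s0, abaaa, BB#) ⊢ (s1, baaa, BB#) ⊢ (s2, aaa, B#) ⊢ (s0, aa, B#) ⊢ (s1, a, B#) ⊢ (s3, ε, #)
All input consumed; state s3 ∈ F.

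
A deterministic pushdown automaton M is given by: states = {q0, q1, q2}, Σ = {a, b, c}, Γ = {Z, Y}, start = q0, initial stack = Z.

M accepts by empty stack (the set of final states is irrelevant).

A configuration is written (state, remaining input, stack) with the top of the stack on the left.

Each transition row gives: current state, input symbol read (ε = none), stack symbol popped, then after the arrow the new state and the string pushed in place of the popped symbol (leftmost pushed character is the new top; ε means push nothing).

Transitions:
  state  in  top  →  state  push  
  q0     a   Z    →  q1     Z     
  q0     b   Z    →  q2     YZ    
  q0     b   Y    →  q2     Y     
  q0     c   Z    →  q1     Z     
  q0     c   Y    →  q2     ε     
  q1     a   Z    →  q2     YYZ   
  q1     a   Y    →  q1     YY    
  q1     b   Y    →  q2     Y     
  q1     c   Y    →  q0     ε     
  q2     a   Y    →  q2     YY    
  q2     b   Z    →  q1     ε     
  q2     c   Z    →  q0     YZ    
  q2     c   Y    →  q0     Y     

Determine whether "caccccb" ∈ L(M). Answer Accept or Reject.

(q0, caccccb, Z)
  read c, top Z: go to q1, push Z → (q1, accccb, Z)
  read a, top Z: go to q2, push YYZ → (q2, ccccb, YYZ)
  read c, top Y: go to q0, push Y → (q0, cccb, YYZ)
  read c, top Y: go to q2, push ε → (q2, ccb, YZ)
  read c, top Y: go to q0, push Y → (q0, cb, YZ)
  read c, top Y: go to q2, push ε → (q2, b, Z)
  read b, top Z: go to q1, push ε → (q1, ε, ε)
All input consumed and the stack is empty.

Accept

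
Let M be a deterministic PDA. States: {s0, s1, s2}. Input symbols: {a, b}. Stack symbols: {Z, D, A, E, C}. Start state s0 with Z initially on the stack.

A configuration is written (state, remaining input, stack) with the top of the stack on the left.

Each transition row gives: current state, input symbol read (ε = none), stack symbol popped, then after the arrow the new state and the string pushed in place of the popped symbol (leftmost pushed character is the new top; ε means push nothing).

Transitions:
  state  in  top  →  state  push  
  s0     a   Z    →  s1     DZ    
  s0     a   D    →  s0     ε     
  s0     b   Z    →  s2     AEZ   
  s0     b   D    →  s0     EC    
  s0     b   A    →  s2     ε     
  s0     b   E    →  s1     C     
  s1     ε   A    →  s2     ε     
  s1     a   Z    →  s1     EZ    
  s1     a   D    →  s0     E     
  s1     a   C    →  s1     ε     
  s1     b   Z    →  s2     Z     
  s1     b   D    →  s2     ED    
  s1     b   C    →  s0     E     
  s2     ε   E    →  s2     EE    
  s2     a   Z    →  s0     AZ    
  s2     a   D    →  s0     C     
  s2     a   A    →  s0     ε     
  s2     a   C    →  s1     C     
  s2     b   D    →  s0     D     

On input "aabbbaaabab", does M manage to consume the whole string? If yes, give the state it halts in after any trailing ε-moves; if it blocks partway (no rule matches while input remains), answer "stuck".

(s0, aabbbaaabab, Z)
  read a, top Z: go to s1, push DZ → (s1, abbbaaabab, DZ)
  read a, top D: go to s0, push E → (s0, bbbaaabab, EZ)
  read b, top E: go to s1, push C → (s1, bbaaabab, CZ)
  read b, top C: go to s0, push E → (s0, baaabab, EZ)
  read b, top E: go to s1, push C → (s1, aaabab, CZ)
  read a, top C: go to s1, push ε → (s1, aabab, Z)
  read a, top Z: go to s1, push EZ → (s1, abab, EZ)
No transition for (s1, a, top E); M blocks with input abab remaining.

stuck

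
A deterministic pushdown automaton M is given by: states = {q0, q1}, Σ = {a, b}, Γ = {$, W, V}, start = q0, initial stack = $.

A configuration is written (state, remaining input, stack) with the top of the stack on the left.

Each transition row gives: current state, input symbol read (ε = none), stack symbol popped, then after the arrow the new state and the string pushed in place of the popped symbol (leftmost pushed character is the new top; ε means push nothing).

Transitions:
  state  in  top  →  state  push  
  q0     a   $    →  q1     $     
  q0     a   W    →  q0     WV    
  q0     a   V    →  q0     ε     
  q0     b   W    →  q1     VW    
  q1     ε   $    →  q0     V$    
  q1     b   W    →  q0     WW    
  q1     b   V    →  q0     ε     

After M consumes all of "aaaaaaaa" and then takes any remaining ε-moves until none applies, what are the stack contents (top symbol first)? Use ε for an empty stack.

(q0, aaaaaaaa, $)
  read a, top $: go to q1, push $ → (q1, aaaaaaa, $)
  ε-move, top $: go to q0, push V$ → (q0, aaaaaaa, V$)
  read a, top V: go to q0, push ε → (q0, aaaaaa, $)
  read a, top $: go to q1, push $ → (q1, aaaaa, $)
  ε-move, top $: go to q0, push V$ → (q0, aaaaa, V$)
  read a, top V: go to q0, push ε → (q0, aaaa, $)
  read a, top $: go to q1, push $ → (q1, aaa, $)
  ε-move, top $: go to q0, push V$ → (q0, aaa, V$)
  read a, top V: go to q0, push ε → (q0, aa, $)
  read a, top $: go to q1, push $ → (q1, a, $)
  ε-move, top $: go to q0, push V$ → (q0, a, V$)
  read a, top V: go to q0, push ε → (q0, ε, $)
All input consumed in state q0 with stack $.

$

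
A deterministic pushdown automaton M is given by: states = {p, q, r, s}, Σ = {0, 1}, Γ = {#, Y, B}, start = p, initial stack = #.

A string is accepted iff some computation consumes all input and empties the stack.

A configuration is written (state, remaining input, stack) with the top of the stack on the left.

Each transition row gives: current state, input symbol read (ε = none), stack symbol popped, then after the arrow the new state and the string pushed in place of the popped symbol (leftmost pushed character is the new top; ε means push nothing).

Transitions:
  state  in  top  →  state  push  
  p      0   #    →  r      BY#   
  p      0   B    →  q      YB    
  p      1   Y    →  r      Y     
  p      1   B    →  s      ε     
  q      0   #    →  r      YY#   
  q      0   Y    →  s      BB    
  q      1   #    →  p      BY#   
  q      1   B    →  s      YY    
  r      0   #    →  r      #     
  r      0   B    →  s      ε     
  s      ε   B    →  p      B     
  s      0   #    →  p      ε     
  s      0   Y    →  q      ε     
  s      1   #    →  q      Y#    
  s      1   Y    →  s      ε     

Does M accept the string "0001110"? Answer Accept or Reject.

(p, 0001110, #)
  read 0, top #: go to r, push BY# → (r, 001110, BY#)
  read 0, top B: go to s, push ε → (s, 01110, Y#)
  read 0, top Y: go to q, push ε → (q, 1110, #)
  read 1, top #: go to p, push BY# → (p, 110, BY#)
  read 1, top B: go to s, push ε → (s, 10, Y#)
  read 1, top Y: go to s, push ε → (s, 0, #)
  read 0, top #: go to p, push ε → (p, ε, ε)
All input consumed and the stack is empty.

Accept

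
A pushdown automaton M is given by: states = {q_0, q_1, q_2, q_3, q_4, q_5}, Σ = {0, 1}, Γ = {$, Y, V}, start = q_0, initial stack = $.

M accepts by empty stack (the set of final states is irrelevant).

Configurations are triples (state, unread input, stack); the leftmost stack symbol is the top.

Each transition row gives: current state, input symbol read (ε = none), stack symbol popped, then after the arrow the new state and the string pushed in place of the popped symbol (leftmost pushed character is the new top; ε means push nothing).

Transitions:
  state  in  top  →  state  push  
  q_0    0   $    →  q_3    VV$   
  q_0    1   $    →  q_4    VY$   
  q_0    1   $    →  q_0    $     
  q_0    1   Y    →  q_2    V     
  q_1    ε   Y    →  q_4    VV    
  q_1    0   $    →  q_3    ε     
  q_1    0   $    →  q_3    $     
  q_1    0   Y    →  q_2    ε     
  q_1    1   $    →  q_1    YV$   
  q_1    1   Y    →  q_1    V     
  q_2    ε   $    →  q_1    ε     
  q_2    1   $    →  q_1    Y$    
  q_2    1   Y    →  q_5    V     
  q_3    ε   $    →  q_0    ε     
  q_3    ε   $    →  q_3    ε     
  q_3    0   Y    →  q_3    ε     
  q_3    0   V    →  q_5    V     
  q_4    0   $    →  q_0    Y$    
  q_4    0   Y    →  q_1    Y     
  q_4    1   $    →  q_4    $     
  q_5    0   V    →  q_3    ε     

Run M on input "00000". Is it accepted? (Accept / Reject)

One accepting computation: (q_0, 00000, $) ⊢ (q_3, 0000, VV$) ⊢ (q_5, 000, VV$) ⊢ (q_3, 00, V$) ⊢ (q_5, 0, V$) ⊢ (q_3, ε, $) ⊢ (q_0, ε, ε)
All input consumed and the stack is empty.

Accept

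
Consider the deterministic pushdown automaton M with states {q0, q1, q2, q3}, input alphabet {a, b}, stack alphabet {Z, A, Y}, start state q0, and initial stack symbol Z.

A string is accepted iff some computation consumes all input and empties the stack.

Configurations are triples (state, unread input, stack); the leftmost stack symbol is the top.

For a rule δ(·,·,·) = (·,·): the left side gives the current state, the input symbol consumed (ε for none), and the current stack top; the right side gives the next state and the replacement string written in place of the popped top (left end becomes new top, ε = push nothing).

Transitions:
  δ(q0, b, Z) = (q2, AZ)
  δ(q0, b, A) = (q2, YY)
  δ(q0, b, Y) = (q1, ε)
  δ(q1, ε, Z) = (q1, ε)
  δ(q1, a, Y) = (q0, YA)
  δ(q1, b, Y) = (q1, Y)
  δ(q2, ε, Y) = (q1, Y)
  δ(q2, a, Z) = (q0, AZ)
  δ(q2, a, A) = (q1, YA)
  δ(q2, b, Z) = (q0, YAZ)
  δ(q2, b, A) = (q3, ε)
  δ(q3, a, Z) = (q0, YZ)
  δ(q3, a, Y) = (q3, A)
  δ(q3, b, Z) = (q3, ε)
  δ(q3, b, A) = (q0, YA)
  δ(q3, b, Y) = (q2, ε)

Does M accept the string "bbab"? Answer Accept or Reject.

Accept

(q0, bbab, Z)
  read b, top Z: go to q2, push AZ → (q2, bab, AZ)
  read b, top A: go to q3, push ε → (q3, ab, Z)
  read a, top Z: go to q0, push YZ → (q0, b, YZ)
  read b, top Y: go to q1, push ε → (q1, ε, Z)
  ε-move, top Z: go to q1, push ε → (q1, ε, ε)
All input consumed and the stack is empty.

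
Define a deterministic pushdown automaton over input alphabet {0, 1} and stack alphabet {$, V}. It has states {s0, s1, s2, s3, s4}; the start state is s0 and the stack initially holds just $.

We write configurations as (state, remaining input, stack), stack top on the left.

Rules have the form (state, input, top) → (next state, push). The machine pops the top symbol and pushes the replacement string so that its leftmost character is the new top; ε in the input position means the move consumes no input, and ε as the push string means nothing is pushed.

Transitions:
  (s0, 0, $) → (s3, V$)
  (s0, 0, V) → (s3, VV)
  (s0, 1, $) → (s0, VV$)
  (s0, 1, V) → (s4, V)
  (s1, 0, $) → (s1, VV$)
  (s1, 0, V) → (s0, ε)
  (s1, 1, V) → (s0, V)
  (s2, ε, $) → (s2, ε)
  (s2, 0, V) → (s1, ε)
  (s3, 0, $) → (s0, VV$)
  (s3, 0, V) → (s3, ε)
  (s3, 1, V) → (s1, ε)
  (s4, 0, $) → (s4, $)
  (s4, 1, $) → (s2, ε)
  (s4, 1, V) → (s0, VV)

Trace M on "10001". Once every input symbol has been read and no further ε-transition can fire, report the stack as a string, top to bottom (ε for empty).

$

(s0, 10001, $)
  read 1, top $: go to s0, push VV$ → (s0, 0001, VV$)
  read 0, top V: go to s3, push VV → (s3, 001, VVV$)
  read 0, top V: go to s3, push ε → (s3, 01, VV$)
  read 0, top V: go to s3, push ε → (s3, 1, V$)
  read 1, top V: go to s1, push ε → (s1, ε, $)
All input consumed in state s1 with stack $.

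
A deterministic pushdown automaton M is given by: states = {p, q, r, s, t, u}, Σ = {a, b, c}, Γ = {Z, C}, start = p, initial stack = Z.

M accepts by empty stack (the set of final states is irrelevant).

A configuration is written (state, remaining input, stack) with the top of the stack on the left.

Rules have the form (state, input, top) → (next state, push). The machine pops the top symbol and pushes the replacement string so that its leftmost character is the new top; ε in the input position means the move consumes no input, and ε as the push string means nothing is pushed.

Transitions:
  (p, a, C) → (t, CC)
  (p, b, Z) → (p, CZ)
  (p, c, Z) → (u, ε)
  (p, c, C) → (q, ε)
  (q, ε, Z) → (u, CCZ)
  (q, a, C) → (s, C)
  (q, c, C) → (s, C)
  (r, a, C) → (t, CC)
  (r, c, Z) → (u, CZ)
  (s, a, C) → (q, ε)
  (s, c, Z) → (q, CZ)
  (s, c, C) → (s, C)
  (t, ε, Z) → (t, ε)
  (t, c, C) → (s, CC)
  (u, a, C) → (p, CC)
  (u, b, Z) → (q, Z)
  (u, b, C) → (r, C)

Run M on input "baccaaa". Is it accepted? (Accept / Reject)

(p, baccaaa, Z) ⊢ (p, accaaa, CZ) ⊢ (t, ccaaa, CCZ) ⊢ (s, caaa, CCCZ) ⊢ (s, aaa, CCCZ) ⊢ (q, aa, CCZ) ⊢ (s, a, CCZ) ⊢ (q, ε, CZ)
All input consumed; stack is CZ, not empty, and no further ε-move applies.

Reject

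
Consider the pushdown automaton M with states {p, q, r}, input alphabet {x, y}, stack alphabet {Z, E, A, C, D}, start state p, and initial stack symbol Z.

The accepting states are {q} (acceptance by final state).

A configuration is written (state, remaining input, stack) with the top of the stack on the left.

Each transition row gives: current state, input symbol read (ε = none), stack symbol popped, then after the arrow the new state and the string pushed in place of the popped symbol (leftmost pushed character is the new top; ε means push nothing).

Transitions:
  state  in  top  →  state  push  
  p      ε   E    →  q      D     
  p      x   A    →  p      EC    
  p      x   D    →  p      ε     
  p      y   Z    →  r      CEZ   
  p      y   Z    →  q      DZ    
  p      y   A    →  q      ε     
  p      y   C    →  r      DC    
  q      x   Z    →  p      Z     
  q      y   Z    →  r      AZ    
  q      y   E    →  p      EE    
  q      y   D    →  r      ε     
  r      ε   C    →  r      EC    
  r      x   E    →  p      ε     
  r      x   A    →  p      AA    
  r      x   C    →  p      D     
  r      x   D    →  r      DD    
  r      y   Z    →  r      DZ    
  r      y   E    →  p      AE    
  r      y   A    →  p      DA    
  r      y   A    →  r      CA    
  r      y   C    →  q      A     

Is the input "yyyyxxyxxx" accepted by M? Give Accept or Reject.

No computation consumes all input and reaches a final state.

Reject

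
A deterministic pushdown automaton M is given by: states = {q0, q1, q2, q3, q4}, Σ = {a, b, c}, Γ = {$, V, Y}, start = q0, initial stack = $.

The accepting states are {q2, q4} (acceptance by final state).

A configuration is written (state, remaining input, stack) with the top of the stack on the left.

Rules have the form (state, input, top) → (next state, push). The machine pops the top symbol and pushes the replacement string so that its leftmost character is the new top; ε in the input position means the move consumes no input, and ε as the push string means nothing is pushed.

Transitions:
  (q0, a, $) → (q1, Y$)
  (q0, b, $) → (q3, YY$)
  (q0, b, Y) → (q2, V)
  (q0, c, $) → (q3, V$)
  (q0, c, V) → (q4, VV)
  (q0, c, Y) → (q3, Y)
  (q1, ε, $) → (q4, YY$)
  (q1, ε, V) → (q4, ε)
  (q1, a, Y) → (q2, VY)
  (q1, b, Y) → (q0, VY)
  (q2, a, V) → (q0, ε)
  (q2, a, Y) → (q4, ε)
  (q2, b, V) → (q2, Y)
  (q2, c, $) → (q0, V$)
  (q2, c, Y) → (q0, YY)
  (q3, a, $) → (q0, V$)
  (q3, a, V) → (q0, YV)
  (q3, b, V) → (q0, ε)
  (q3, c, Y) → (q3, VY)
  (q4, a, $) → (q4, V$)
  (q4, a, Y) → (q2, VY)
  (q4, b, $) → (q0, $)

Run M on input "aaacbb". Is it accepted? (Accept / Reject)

(q0, aaacbb, $) ⊢ (q1, aacbb, Y$) ⊢ (q2, acbb, VY$) ⊢ (q0, cbb, Y$) ⊢ (q3, bb, Y$)
No transition applies at (q3, bb, Y$); input not fully consumed.

Reject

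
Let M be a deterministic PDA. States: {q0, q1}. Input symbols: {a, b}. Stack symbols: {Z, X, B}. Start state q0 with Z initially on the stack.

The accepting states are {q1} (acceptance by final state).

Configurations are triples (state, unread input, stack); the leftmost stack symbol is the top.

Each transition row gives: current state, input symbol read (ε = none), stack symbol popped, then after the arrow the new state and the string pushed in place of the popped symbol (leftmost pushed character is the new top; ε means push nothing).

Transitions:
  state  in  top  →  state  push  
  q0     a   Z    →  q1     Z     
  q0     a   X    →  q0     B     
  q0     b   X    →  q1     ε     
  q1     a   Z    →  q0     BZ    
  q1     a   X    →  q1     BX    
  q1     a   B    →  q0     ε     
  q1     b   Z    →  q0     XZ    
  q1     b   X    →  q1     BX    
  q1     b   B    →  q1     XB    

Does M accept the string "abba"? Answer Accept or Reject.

Reject

(q0, abba, Z) ⊢ (q1, bba, Z) ⊢ (q0, ba, XZ) ⊢ (q1, a, Z) ⊢ (q0, ε, BZ)
All input consumed; state q0 ∉ F and no further ε-move applies.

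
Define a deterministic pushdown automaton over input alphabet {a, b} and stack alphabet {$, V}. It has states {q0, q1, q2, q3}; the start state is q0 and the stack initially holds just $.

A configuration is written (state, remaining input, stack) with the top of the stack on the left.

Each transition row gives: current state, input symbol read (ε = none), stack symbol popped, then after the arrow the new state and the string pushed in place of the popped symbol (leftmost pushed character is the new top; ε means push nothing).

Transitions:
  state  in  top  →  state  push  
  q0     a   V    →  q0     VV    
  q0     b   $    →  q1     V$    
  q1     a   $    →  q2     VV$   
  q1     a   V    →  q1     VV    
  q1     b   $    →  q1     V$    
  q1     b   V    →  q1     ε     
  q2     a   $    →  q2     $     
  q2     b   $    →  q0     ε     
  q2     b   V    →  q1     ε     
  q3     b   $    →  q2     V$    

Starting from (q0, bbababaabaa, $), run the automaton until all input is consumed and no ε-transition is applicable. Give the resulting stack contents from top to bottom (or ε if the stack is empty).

VVVV$

(q0, bbababaabaa, $)
  read b, top $: go to q1, push V$ → (q1, bababaabaa, V$)
  read b, top V: go to q1, push ε → (q1, ababaabaa, $)
  read a, top $: go to q2, push VV$ → (q2, babaabaa, VV$)
  read b, top V: go to q1, push ε → (q1, abaabaa, V$)
  read a, top V: go to q1, push VV → (q1, baabaa, VV$)
  read b, top V: go to q1, push ε → (q1, aabaa, V$)
  read a, top V: go to q1, push VV → (q1, abaa, VV$)
  read a, top V: go to q1, push VV → (q1, baa, VVV$)
  read b, top V: go to q1, push ε → (q1, aa, VV$)
  read a, top V: go to q1, push VV → (q1, a, VVV$)
  read a, top V: go to q1, push VV → (q1, ε, VVVV$)
All input consumed in state q1 with stack VVVV$.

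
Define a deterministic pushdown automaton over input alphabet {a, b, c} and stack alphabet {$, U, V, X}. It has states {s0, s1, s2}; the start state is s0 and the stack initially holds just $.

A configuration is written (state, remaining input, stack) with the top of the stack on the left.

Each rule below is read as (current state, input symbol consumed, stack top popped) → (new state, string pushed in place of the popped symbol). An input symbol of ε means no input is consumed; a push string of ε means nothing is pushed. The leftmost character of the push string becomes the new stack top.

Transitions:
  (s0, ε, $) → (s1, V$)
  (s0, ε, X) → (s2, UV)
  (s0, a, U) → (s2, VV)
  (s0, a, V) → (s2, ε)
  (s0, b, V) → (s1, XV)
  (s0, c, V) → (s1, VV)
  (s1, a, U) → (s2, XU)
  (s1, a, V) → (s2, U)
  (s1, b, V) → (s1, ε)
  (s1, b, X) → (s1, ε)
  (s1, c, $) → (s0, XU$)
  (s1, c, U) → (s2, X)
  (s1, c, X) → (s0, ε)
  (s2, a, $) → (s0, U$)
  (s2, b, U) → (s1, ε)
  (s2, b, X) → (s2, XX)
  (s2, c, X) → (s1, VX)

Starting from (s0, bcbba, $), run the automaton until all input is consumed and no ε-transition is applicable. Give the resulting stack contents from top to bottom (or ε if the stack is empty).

(s0, bcbba, $)
  ε-move, top $: go to s1, push V$ → (s1, bcbba, V$)
  read b, top V: go to s1, push ε → (s1, cbba, $)
  read c, top $: go to s0, push XU$ → (s0, bba, XU$)
  ε-move, top X: go to s2, push UV → (s2, bba, UVU$)
  read b, top U: go to s1, push ε → (s1, ba, VU$)
  read b, top V: go to s1, push ε → (s1, a, U$)
  read a, top U: go to s2, push XU → (s2, ε, XU$)
All input consumed in state s2 with stack XU$.

XU$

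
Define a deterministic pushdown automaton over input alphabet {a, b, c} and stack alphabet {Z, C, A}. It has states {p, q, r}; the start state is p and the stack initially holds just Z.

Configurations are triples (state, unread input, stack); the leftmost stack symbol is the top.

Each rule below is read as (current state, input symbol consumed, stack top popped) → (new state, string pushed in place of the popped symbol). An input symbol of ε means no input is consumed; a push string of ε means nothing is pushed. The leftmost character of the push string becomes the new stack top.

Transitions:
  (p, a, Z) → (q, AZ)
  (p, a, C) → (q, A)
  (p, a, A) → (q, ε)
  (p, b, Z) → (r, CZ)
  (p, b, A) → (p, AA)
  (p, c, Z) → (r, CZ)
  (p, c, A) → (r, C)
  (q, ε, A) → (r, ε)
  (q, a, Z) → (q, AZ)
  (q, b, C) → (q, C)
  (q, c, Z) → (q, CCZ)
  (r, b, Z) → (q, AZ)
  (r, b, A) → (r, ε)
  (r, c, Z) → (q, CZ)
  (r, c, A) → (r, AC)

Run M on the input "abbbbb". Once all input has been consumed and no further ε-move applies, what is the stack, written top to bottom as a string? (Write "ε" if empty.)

(p, abbbbb, Z)
  read a, top Z: go to q, push AZ → (q, bbbbb, AZ)
  ε-move, top A: go to r, push ε → (r, bbbbb, Z)
  read b, top Z: go to q, push AZ → (q, bbbb, AZ)
  ε-move, top A: go to r, push ε → (r, bbbb, Z)
  read b, top Z: go to q, push AZ → (q, bbb, AZ)
  ε-move, top A: go to r, push ε → (r, bbb, Z)
  read b, top Z: go to q, push AZ → (q, bb, AZ)
  ε-move, top A: go to r, push ε → (r, bb, Z)
  read b, top Z: go to q, push AZ → (q, b, AZ)
  ε-move, top A: go to r, push ε → (r, b, Z)
  read b, top Z: go to q, push AZ → (q, ε, AZ)
  ε-move, top A: go to r, push ε → (r, ε, Z)
All input consumed in state r with stack Z.

Z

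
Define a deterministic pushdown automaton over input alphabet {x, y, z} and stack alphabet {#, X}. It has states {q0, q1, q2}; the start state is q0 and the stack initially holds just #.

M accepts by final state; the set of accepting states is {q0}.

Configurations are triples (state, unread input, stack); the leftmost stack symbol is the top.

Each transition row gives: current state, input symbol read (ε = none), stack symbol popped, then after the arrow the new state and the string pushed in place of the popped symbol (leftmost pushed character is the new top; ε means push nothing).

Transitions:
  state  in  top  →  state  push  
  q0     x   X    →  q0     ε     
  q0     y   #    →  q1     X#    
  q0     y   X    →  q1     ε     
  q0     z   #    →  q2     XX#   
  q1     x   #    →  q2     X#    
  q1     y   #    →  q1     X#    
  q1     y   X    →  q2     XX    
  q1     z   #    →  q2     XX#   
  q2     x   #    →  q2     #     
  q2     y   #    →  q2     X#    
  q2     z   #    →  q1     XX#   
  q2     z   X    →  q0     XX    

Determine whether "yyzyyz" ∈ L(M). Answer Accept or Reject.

(q0, yyzyyz, #)
  read y, top #: go to q1, push X# → (q1, yzyyz, X#)
  read y, top X: go to q2, push XX → (q2, zyyz, XX#)
  read z, top X: go to q0, push XX → (q0, yyz, XXX#)
  read y, top X: go to q1, push ε → (q1, yz, XX#)
  read y, top X: go to q2, push XX → (q2, z, XXX#)
  read z, top X: go to q0, push XX → (q0, ε, XXXX#)
All input consumed; state q0 ∈ F.

Accept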